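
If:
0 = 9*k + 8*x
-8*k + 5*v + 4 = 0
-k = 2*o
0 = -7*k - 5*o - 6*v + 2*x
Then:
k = 32/109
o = -16/109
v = -36/109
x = -36/109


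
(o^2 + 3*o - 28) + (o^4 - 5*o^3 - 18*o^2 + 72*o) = o^4 - 5*o^3 - 17*o^2 + 75*o - 28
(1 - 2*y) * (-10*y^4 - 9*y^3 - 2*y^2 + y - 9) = 20*y^5 + 8*y^4 - 5*y^3 - 4*y^2 + 19*y - 9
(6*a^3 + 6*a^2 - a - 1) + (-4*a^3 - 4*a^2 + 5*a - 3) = 2*a^3 + 2*a^2 + 4*a - 4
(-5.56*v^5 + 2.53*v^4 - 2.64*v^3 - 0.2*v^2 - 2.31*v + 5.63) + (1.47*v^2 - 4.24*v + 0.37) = -5.56*v^5 + 2.53*v^4 - 2.64*v^3 + 1.27*v^2 - 6.55*v + 6.0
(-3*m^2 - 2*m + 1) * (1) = -3*m^2 - 2*m + 1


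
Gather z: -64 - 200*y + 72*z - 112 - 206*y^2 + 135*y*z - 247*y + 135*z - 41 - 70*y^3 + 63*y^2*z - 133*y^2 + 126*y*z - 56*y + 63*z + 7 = -70*y^3 - 339*y^2 - 503*y + z*(63*y^2 + 261*y + 270) - 210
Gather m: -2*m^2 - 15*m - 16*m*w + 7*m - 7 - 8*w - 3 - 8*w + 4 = -2*m^2 + m*(-16*w - 8) - 16*w - 6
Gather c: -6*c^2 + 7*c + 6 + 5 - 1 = -6*c^2 + 7*c + 10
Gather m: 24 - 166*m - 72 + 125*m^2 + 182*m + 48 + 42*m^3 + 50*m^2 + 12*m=42*m^3 + 175*m^2 + 28*m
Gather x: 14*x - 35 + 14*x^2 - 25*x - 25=14*x^2 - 11*x - 60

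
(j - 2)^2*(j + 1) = j^3 - 3*j^2 + 4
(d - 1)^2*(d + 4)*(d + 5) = d^4 + 7*d^3 + 3*d^2 - 31*d + 20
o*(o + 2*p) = o^2 + 2*o*p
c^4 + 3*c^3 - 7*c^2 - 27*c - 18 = (c - 3)*(c + 1)*(c + 2)*(c + 3)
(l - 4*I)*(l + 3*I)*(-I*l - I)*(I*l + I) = l^4 + 2*l^3 - I*l^3 + 13*l^2 - 2*I*l^2 + 24*l - I*l + 12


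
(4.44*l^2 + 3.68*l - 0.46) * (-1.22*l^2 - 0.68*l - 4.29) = -5.4168*l^4 - 7.5088*l^3 - 20.9888*l^2 - 15.4744*l + 1.9734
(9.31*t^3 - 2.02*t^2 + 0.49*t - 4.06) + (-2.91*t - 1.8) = 9.31*t^3 - 2.02*t^2 - 2.42*t - 5.86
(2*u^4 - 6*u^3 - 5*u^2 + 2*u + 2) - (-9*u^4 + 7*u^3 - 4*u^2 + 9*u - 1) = 11*u^4 - 13*u^3 - u^2 - 7*u + 3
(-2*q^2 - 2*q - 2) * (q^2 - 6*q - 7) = -2*q^4 + 10*q^3 + 24*q^2 + 26*q + 14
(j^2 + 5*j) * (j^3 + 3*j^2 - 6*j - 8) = j^5 + 8*j^4 + 9*j^3 - 38*j^2 - 40*j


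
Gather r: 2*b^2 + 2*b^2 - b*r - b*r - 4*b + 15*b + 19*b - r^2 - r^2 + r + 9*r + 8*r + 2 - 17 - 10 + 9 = 4*b^2 + 30*b - 2*r^2 + r*(18 - 2*b) - 16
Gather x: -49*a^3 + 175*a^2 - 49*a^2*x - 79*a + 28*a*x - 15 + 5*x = -49*a^3 + 175*a^2 - 79*a + x*(-49*a^2 + 28*a + 5) - 15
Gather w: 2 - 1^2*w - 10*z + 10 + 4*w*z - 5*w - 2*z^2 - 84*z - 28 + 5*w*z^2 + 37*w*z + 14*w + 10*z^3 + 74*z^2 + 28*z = w*(5*z^2 + 41*z + 8) + 10*z^3 + 72*z^2 - 66*z - 16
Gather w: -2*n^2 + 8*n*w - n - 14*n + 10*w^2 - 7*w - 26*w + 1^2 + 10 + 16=-2*n^2 - 15*n + 10*w^2 + w*(8*n - 33) + 27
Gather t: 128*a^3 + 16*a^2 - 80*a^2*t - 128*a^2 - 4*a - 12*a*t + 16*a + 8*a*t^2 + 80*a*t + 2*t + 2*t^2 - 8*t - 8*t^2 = 128*a^3 - 112*a^2 + 12*a + t^2*(8*a - 6) + t*(-80*a^2 + 68*a - 6)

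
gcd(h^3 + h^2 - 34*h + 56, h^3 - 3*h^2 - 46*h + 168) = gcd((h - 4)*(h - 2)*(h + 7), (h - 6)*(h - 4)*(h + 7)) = h^2 + 3*h - 28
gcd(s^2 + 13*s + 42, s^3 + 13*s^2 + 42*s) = s^2 + 13*s + 42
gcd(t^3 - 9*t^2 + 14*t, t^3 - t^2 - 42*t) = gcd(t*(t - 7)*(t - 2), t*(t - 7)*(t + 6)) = t^2 - 7*t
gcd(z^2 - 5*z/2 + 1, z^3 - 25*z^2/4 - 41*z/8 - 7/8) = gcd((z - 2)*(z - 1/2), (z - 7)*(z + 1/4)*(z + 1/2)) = 1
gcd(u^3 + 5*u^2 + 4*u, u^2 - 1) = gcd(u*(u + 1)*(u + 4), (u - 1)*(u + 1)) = u + 1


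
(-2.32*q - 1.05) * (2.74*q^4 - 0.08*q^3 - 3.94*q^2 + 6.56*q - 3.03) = -6.3568*q^5 - 2.6914*q^4 + 9.2248*q^3 - 11.0822*q^2 + 0.1416*q + 3.1815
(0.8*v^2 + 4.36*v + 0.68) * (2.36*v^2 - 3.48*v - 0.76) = 1.888*v^4 + 7.5056*v^3 - 14.176*v^2 - 5.68*v - 0.5168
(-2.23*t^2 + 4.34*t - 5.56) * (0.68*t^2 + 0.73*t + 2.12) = -1.5164*t^4 + 1.3233*t^3 - 5.3402*t^2 + 5.142*t - 11.7872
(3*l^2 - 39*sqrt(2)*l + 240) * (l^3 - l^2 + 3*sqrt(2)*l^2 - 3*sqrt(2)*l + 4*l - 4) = 3*l^5 - 30*sqrt(2)*l^4 - 3*l^4 + 18*l^3 + 30*sqrt(2)*l^3 - 18*l^2 + 564*sqrt(2)*l^2 - 564*sqrt(2)*l + 960*l - 960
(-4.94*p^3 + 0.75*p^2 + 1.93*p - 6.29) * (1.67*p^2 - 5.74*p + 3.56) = -8.2498*p^5 + 29.6081*p^4 - 18.6683*p^3 - 18.9125*p^2 + 42.9754*p - 22.3924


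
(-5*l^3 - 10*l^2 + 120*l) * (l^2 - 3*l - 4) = -5*l^5 + 5*l^4 + 170*l^3 - 320*l^2 - 480*l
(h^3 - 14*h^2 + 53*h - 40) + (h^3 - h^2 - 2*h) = 2*h^3 - 15*h^2 + 51*h - 40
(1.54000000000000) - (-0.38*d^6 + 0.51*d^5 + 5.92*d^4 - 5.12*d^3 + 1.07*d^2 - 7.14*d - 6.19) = 0.38*d^6 - 0.51*d^5 - 5.92*d^4 + 5.12*d^3 - 1.07*d^2 + 7.14*d + 7.73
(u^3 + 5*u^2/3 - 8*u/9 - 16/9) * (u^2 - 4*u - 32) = u^5 - 7*u^4/3 - 356*u^3/9 - 464*u^2/9 + 320*u/9 + 512/9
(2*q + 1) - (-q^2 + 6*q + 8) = q^2 - 4*q - 7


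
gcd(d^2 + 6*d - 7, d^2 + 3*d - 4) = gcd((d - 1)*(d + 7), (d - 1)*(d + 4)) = d - 1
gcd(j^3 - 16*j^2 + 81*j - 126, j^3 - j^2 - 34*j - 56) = j - 7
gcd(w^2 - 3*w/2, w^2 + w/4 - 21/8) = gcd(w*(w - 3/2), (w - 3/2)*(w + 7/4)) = w - 3/2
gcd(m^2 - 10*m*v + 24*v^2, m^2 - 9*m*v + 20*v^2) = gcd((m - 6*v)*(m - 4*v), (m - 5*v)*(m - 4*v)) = -m + 4*v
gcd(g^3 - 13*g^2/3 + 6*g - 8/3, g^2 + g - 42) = 1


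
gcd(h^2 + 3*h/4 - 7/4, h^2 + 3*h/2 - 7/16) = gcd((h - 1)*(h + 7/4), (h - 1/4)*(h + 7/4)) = h + 7/4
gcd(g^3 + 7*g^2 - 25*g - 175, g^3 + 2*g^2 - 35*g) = g^2 + 2*g - 35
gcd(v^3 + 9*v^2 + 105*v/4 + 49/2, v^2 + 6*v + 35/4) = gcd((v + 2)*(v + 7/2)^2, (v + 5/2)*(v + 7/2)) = v + 7/2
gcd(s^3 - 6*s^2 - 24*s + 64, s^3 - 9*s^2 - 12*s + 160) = s^2 - 4*s - 32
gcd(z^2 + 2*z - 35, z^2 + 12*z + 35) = z + 7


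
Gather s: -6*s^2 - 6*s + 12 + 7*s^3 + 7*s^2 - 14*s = 7*s^3 + s^2 - 20*s + 12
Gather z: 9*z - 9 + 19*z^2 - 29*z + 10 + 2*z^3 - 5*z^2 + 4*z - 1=2*z^3 + 14*z^2 - 16*z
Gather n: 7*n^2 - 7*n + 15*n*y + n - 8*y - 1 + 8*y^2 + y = 7*n^2 + n*(15*y - 6) + 8*y^2 - 7*y - 1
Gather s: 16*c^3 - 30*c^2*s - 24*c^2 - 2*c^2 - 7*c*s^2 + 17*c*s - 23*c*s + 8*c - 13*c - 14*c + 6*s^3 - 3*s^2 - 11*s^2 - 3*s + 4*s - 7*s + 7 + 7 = 16*c^3 - 26*c^2 - 19*c + 6*s^3 + s^2*(-7*c - 14) + s*(-30*c^2 - 6*c - 6) + 14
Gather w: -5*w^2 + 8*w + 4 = -5*w^2 + 8*w + 4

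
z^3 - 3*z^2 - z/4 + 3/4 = (z - 3)*(z - 1/2)*(z + 1/2)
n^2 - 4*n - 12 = (n - 6)*(n + 2)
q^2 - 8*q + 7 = (q - 7)*(q - 1)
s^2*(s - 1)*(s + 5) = s^4 + 4*s^3 - 5*s^2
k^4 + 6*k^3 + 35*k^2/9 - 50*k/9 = k*(k - 2/3)*(k + 5/3)*(k + 5)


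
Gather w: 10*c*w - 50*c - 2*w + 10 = -50*c + w*(10*c - 2) + 10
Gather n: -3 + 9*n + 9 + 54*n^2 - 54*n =54*n^2 - 45*n + 6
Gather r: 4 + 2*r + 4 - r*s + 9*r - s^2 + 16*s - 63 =r*(11 - s) - s^2 + 16*s - 55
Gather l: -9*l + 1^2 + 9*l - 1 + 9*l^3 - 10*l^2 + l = 9*l^3 - 10*l^2 + l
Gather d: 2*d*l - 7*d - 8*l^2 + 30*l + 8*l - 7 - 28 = d*(2*l - 7) - 8*l^2 + 38*l - 35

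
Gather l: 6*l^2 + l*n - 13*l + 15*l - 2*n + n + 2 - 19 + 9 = 6*l^2 + l*(n + 2) - n - 8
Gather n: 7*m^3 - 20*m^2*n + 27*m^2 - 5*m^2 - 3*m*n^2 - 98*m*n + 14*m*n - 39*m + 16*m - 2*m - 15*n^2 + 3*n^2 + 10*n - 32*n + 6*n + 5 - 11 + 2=7*m^3 + 22*m^2 - 25*m + n^2*(-3*m - 12) + n*(-20*m^2 - 84*m - 16) - 4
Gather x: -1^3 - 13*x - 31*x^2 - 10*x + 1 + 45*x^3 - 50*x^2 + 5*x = 45*x^3 - 81*x^2 - 18*x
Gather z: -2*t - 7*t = -9*t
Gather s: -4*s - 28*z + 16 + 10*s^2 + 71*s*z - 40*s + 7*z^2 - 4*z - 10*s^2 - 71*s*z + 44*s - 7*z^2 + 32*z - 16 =0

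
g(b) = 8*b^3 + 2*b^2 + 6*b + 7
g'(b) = 24*b^2 + 4*b + 6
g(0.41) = 10.35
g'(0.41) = 11.67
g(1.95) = 85.62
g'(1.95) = 105.06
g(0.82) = 17.68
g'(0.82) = 25.42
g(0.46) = 10.96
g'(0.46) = 12.92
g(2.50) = 159.50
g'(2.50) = 166.00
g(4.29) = 701.18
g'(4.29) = 464.86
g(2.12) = 104.93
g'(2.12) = 122.35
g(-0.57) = 2.75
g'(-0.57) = 11.52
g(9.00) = 6055.00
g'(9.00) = 1986.00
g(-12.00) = -13601.00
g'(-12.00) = 3414.00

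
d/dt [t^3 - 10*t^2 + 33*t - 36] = 3*t^2 - 20*t + 33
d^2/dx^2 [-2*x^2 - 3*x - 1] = -4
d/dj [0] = 0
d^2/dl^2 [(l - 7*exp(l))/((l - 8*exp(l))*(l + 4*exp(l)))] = (-3*l^4*exp(l) + 116*l^3*exp(2*l) + 12*l^3*exp(l) + 2*l^3 - 960*l^2*exp(3*l) - 384*l^2*exp(2*l) - 42*l^2*exp(l) + 4992*l*exp(4*l) + 2688*l*exp(3*l) + 360*l*exp(2*l) - 7168*exp(5*l) - 7680*exp(4*l) - 928*exp(3*l))/(l^6 - 12*l^5*exp(l) - 48*l^4*exp(2*l) + 704*l^3*exp(3*l) + 1536*l^2*exp(4*l) - 12288*l*exp(5*l) - 32768*exp(6*l))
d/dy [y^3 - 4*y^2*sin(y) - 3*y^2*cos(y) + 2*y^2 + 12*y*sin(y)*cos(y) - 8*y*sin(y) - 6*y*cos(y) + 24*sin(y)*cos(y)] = 3*y^2*sin(y) - 4*y^2*cos(y) + 3*y^2 - 2*y*sin(y) - 14*y*cos(y) + 12*y*cos(2*y) + 4*y - 8*sin(y) + 6*sin(2*y) - 6*cos(y) + 24*cos(2*y)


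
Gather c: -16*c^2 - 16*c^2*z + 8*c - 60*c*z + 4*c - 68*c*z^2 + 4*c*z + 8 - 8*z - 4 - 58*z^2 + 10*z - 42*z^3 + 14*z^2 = c^2*(-16*z - 16) + c*(-68*z^2 - 56*z + 12) - 42*z^3 - 44*z^2 + 2*z + 4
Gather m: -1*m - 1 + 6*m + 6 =5*m + 5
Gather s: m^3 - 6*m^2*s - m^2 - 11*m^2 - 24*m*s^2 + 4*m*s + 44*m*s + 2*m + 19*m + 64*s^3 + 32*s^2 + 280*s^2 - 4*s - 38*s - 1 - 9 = m^3 - 12*m^2 + 21*m + 64*s^3 + s^2*(312 - 24*m) + s*(-6*m^2 + 48*m - 42) - 10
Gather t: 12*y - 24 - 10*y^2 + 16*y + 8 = -10*y^2 + 28*y - 16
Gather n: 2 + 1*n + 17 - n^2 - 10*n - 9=-n^2 - 9*n + 10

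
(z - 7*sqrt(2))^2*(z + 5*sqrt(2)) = z^3 - 9*sqrt(2)*z^2 - 42*z + 490*sqrt(2)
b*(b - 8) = b^2 - 8*b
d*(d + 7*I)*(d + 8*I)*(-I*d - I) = -I*d^4 + 15*d^3 - I*d^3 + 15*d^2 + 56*I*d^2 + 56*I*d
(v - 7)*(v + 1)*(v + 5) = v^3 - v^2 - 37*v - 35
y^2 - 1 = (y - 1)*(y + 1)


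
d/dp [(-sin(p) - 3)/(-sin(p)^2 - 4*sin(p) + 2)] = (-6*sin(p) + cos(p)^2 - 15)*cos(p)/(sin(p)^2 + 4*sin(p) - 2)^2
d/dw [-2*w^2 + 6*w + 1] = 6 - 4*w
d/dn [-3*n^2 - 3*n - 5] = -6*n - 3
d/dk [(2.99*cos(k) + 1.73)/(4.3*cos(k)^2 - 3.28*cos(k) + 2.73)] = (12.857*cos(k)^2 + 14.878*cos(k) - 13.8371)*sin(k)/(18.49*cos(k)^4 - 28.208*cos(k)^3 + 34.2364*cos(k)^2 - 17.9088*cos(k) + 7.4529)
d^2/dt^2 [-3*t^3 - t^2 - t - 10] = -18*t - 2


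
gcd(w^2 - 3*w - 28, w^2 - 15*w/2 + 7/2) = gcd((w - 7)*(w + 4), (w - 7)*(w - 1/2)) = w - 7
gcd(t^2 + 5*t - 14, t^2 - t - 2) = t - 2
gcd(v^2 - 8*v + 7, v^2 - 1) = v - 1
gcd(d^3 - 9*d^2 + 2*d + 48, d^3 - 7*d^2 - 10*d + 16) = d^2 - 6*d - 16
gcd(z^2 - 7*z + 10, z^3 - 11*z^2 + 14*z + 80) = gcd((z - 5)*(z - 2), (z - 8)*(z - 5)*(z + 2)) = z - 5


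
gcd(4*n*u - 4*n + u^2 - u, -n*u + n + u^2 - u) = u - 1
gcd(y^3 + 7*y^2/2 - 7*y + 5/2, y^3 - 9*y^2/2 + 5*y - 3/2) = y^2 - 3*y/2 + 1/2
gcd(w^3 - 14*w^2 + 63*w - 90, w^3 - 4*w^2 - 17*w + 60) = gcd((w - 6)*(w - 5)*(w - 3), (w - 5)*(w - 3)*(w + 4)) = w^2 - 8*w + 15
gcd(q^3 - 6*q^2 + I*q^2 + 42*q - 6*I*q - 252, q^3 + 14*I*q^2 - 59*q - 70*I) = q + 7*I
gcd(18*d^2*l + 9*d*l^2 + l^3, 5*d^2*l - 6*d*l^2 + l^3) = l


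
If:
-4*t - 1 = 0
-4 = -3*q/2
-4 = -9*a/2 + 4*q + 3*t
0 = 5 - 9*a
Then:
No Solution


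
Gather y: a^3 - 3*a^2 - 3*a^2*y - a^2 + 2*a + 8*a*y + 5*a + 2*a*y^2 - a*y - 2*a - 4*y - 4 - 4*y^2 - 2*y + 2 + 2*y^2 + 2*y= a^3 - 4*a^2 + 5*a + y^2*(2*a - 2) + y*(-3*a^2 + 7*a - 4) - 2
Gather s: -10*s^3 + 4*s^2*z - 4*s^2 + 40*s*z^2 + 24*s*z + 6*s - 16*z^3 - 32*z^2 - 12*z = -10*s^3 + s^2*(4*z - 4) + s*(40*z^2 + 24*z + 6) - 16*z^3 - 32*z^2 - 12*z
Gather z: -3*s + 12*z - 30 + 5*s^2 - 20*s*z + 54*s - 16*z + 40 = 5*s^2 + 51*s + z*(-20*s - 4) + 10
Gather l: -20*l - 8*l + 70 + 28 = 98 - 28*l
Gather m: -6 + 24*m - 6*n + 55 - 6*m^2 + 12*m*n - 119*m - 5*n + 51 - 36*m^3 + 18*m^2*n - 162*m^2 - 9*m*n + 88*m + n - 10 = -36*m^3 + m^2*(18*n - 168) + m*(3*n - 7) - 10*n + 90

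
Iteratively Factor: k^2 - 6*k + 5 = (k - 5)*(k - 1)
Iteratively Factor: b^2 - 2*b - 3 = (b - 3)*(b + 1)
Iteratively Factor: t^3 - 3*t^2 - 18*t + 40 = (t + 4)*(t^2 - 7*t + 10) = (t - 5)*(t + 4)*(t - 2)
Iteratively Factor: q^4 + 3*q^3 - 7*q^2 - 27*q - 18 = (q - 3)*(q^3 + 6*q^2 + 11*q + 6) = (q - 3)*(q + 1)*(q^2 + 5*q + 6) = (q - 3)*(q + 1)*(q + 2)*(q + 3)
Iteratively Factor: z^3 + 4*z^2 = (z)*(z^2 + 4*z) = z*(z + 4)*(z)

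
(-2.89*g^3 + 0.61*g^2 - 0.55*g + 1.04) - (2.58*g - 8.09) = -2.89*g^3 + 0.61*g^2 - 3.13*g + 9.13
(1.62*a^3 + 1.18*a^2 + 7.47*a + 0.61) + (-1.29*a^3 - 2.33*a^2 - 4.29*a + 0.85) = 0.33*a^3 - 1.15*a^2 + 3.18*a + 1.46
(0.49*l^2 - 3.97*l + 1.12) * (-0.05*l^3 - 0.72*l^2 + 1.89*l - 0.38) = -0.0245*l^5 - 0.1543*l^4 + 3.7285*l^3 - 8.4959*l^2 + 3.6254*l - 0.4256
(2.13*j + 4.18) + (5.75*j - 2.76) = 7.88*j + 1.42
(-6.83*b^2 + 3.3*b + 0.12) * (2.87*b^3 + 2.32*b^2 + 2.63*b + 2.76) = -19.6021*b^5 - 6.3746*b^4 - 9.9625*b^3 - 9.8934*b^2 + 9.4236*b + 0.3312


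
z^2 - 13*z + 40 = (z - 8)*(z - 5)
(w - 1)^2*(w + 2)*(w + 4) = w^4 + 4*w^3 - 3*w^2 - 10*w + 8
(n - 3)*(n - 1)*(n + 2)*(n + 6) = n^4 + 4*n^3 - 17*n^2 - 24*n + 36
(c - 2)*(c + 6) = c^2 + 4*c - 12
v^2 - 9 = (v - 3)*(v + 3)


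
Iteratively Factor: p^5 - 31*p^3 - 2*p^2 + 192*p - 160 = (p - 2)*(p^4 + 2*p^3 - 27*p^2 - 56*p + 80) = (p - 5)*(p - 2)*(p^3 + 7*p^2 + 8*p - 16) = (p - 5)*(p - 2)*(p + 4)*(p^2 + 3*p - 4) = (p - 5)*(p - 2)*(p - 1)*(p + 4)*(p + 4)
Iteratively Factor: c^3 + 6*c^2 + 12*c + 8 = (c + 2)*(c^2 + 4*c + 4) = (c + 2)^2*(c + 2)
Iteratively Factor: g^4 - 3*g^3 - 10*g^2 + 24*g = (g)*(g^3 - 3*g^2 - 10*g + 24) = g*(g - 2)*(g^2 - g - 12) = g*(g - 4)*(g - 2)*(g + 3)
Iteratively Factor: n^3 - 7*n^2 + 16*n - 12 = (n - 2)*(n^2 - 5*n + 6) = (n - 2)^2*(n - 3)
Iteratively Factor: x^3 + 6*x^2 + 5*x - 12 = (x + 4)*(x^2 + 2*x - 3) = (x - 1)*(x + 4)*(x + 3)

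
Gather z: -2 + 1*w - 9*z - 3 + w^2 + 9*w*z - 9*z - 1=w^2 + w + z*(9*w - 18) - 6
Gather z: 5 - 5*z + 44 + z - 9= 40 - 4*z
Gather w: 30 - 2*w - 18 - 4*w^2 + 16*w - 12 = -4*w^2 + 14*w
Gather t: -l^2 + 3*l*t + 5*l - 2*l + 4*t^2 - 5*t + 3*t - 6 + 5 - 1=-l^2 + 3*l + 4*t^2 + t*(3*l - 2) - 2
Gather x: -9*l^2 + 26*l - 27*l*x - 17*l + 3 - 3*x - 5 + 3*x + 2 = -9*l^2 - 27*l*x + 9*l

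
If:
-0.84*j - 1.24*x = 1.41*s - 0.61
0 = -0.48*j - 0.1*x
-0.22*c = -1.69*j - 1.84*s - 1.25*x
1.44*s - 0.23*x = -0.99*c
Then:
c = 0.96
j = -0.25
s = -0.47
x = 1.19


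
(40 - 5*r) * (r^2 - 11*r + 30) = -5*r^3 + 95*r^2 - 590*r + 1200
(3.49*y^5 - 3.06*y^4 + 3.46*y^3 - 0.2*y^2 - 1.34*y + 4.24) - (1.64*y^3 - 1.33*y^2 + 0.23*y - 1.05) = 3.49*y^5 - 3.06*y^4 + 1.82*y^3 + 1.13*y^2 - 1.57*y + 5.29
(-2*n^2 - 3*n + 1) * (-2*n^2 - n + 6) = 4*n^4 + 8*n^3 - 11*n^2 - 19*n + 6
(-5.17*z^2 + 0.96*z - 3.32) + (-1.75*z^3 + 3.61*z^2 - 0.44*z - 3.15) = -1.75*z^3 - 1.56*z^2 + 0.52*z - 6.47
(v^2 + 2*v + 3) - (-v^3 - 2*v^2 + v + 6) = v^3 + 3*v^2 + v - 3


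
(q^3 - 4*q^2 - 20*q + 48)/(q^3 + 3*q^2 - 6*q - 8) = (q - 6)/(q + 1)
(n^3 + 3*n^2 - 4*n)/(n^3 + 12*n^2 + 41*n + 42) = n*(n^2 + 3*n - 4)/(n^3 + 12*n^2 + 41*n + 42)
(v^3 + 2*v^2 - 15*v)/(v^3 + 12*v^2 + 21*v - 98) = v*(v^2 + 2*v - 15)/(v^3 + 12*v^2 + 21*v - 98)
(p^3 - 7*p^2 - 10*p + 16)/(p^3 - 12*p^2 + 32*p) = (p^2 + p - 2)/(p*(p - 4))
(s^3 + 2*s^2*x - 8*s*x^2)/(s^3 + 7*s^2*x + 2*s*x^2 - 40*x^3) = s/(s + 5*x)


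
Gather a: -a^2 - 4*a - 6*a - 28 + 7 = -a^2 - 10*a - 21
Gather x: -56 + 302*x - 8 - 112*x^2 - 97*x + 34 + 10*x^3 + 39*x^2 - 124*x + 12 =10*x^3 - 73*x^2 + 81*x - 18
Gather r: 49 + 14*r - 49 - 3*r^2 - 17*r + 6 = -3*r^2 - 3*r + 6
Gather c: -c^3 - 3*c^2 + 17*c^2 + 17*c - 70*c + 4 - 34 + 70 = -c^3 + 14*c^2 - 53*c + 40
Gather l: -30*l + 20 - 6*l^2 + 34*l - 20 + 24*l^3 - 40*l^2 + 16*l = 24*l^3 - 46*l^2 + 20*l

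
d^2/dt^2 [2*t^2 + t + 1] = 4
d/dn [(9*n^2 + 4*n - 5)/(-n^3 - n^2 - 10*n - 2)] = (9*n^4 + 8*n^3 - 101*n^2 - 46*n - 58)/(n^6 + 2*n^5 + 21*n^4 + 24*n^3 + 104*n^2 + 40*n + 4)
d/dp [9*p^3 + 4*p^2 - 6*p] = 27*p^2 + 8*p - 6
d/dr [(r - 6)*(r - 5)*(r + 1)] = 3*r^2 - 20*r + 19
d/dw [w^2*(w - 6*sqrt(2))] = 3*w*(w - 4*sqrt(2))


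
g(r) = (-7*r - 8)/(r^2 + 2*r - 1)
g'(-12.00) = 0.06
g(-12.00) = 0.64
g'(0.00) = 23.00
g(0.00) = 8.00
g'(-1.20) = 3.61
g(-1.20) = -0.20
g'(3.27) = 0.57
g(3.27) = -1.90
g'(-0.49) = 5.56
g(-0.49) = 2.63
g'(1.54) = 3.24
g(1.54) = -4.22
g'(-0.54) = 5.13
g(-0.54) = 2.36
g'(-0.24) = 9.67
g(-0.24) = 4.44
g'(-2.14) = 42.44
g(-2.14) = -9.97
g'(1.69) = 2.55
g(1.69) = -3.79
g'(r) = (-7*r - 8)*(-2*r - 2)/(r^2 + 2*r - 1)^2 - 7/(r^2 + 2*r - 1) = (7*r^2 + 16*r + 23)/(r^4 + 4*r^3 + 2*r^2 - 4*r + 1)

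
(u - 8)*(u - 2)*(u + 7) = u^3 - 3*u^2 - 54*u + 112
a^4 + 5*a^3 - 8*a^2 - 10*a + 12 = (a - 1)*(a + 6)*(a - sqrt(2))*(a + sqrt(2))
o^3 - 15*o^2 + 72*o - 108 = (o - 6)^2*(o - 3)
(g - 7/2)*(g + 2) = g^2 - 3*g/2 - 7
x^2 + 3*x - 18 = (x - 3)*(x + 6)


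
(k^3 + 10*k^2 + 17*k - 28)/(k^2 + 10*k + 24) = (k^2 + 6*k - 7)/(k + 6)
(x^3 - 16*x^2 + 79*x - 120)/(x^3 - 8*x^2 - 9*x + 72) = (x - 5)/(x + 3)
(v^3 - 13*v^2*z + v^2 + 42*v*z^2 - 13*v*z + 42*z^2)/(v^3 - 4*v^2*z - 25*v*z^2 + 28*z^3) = (-v^2 + 6*v*z - v + 6*z)/(-v^2 - 3*v*z + 4*z^2)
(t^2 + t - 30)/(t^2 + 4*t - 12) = (t - 5)/(t - 2)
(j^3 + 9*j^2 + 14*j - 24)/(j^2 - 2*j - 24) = (j^2 + 5*j - 6)/(j - 6)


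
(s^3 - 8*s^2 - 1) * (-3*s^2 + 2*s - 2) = -3*s^5 + 26*s^4 - 18*s^3 + 19*s^2 - 2*s + 2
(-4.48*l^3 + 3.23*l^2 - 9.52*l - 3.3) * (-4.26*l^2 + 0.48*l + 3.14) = 19.0848*l^5 - 15.9102*l^4 + 28.0384*l^3 + 19.6306*l^2 - 31.4768*l - 10.362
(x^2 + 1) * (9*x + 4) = 9*x^3 + 4*x^2 + 9*x + 4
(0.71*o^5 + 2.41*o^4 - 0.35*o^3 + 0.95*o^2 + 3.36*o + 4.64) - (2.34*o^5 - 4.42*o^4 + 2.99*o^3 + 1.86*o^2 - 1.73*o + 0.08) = -1.63*o^5 + 6.83*o^4 - 3.34*o^3 - 0.91*o^2 + 5.09*o + 4.56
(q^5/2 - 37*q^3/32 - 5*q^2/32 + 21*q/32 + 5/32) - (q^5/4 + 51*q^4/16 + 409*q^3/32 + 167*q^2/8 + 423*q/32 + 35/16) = q^5/4 - 51*q^4/16 - 223*q^3/16 - 673*q^2/32 - 201*q/16 - 65/32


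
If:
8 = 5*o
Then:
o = 8/5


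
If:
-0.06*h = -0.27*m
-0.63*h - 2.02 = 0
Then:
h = -3.21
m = -0.71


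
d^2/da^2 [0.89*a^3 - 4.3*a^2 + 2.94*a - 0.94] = 5.34*a - 8.6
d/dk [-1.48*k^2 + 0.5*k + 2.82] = 0.5 - 2.96*k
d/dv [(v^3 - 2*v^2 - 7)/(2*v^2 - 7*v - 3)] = (2*v^4 - 14*v^3 + 5*v^2 + 40*v - 49)/(4*v^4 - 28*v^3 + 37*v^2 + 42*v + 9)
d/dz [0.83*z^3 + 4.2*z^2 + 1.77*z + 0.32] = 2.49*z^2 + 8.4*z + 1.77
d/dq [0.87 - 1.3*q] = -1.30000000000000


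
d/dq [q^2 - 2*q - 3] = 2*q - 2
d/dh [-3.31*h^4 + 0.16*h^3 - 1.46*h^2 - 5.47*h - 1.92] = -13.24*h^3 + 0.48*h^2 - 2.92*h - 5.47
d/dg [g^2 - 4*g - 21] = 2*g - 4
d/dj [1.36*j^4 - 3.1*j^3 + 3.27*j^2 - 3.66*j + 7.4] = 5.44*j^3 - 9.3*j^2 + 6.54*j - 3.66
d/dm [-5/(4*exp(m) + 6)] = 5*exp(m)/(2*exp(m) + 3)^2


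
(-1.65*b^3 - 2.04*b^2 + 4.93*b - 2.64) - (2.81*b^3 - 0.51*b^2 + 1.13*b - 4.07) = -4.46*b^3 - 1.53*b^2 + 3.8*b + 1.43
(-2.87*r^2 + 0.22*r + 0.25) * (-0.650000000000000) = 1.8655*r^2 - 0.143*r - 0.1625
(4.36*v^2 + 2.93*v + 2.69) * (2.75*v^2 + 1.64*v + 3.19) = 11.99*v^4 + 15.2079*v^3 + 26.1111*v^2 + 13.7583*v + 8.5811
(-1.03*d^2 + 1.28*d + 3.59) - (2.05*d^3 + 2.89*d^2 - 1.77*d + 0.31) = -2.05*d^3 - 3.92*d^2 + 3.05*d + 3.28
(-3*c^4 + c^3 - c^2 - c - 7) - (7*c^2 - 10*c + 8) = -3*c^4 + c^3 - 8*c^2 + 9*c - 15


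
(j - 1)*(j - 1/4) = j^2 - 5*j/4 + 1/4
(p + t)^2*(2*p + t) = 2*p^3 + 5*p^2*t + 4*p*t^2 + t^3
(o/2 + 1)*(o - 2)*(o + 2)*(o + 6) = o^4/2 + 4*o^3 + 4*o^2 - 16*o - 24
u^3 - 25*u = u*(u - 5)*(u + 5)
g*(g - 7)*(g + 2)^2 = g^4 - 3*g^3 - 24*g^2 - 28*g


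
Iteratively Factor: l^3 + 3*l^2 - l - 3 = (l - 1)*(l^2 + 4*l + 3) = (l - 1)*(l + 1)*(l + 3)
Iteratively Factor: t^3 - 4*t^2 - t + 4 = (t - 1)*(t^2 - 3*t - 4) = (t - 4)*(t - 1)*(t + 1)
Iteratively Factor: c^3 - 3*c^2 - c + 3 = (c + 1)*(c^2 - 4*c + 3) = (c - 3)*(c + 1)*(c - 1)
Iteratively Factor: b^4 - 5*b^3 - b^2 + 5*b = (b + 1)*(b^3 - 6*b^2 + 5*b) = (b - 1)*(b + 1)*(b^2 - 5*b) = (b - 5)*(b - 1)*(b + 1)*(b)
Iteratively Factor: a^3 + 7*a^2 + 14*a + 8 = (a + 4)*(a^2 + 3*a + 2) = (a + 1)*(a + 4)*(a + 2)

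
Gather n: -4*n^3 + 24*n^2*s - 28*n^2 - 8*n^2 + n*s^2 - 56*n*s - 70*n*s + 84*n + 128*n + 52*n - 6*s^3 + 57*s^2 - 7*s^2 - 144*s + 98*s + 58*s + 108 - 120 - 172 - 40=-4*n^3 + n^2*(24*s - 36) + n*(s^2 - 126*s + 264) - 6*s^3 + 50*s^2 + 12*s - 224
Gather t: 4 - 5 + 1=0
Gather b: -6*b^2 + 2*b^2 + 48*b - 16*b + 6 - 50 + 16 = -4*b^2 + 32*b - 28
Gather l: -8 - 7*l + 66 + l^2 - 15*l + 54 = l^2 - 22*l + 112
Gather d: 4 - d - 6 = -d - 2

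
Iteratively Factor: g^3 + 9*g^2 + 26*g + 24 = (g + 2)*(g^2 + 7*g + 12) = (g + 2)*(g + 4)*(g + 3)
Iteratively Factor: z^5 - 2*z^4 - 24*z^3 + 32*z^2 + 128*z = (z + 2)*(z^4 - 4*z^3 - 16*z^2 + 64*z) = z*(z + 2)*(z^3 - 4*z^2 - 16*z + 64) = z*(z - 4)*(z + 2)*(z^2 - 16) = z*(z - 4)^2*(z + 2)*(z + 4)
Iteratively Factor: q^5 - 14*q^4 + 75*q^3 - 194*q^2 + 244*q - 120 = (q - 5)*(q^4 - 9*q^3 + 30*q^2 - 44*q + 24) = (q - 5)*(q - 2)*(q^3 - 7*q^2 + 16*q - 12) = (q - 5)*(q - 2)^2*(q^2 - 5*q + 6) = (q - 5)*(q - 3)*(q - 2)^2*(q - 2)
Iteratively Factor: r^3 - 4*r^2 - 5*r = (r - 5)*(r^2 + r) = (r - 5)*(r + 1)*(r)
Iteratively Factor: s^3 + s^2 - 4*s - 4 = (s + 2)*(s^2 - s - 2) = (s - 2)*(s + 2)*(s + 1)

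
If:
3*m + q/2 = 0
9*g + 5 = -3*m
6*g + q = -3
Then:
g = -13/24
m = -1/24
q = 1/4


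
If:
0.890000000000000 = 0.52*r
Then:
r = 1.71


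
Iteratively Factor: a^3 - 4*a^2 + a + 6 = (a - 3)*(a^2 - a - 2) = (a - 3)*(a - 2)*(a + 1)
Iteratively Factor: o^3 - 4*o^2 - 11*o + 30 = (o + 3)*(o^2 - 7*o + 10) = (o - 2)*(o + 3)*(o - 5)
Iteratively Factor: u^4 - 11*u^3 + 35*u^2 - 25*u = (u - 1)*(u^3 - 10*u^2 + 25*u) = (u - 5)*(u - 1)*(u^2 - 5*u) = (u - 5)^2*(u - 1)*(u)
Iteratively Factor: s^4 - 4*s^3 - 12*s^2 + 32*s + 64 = (s + 2)*(s^3 - 6*s^2 + 32) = (s - 4)*(s + 2)*(s^2 - 2*s - 8) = (s - 4)^2*(s + 2)*(s + 2)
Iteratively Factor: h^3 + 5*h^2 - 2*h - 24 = (h + 4)*(h^2 + h - 6) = (h - 2)*(h + 4)*(h + 3)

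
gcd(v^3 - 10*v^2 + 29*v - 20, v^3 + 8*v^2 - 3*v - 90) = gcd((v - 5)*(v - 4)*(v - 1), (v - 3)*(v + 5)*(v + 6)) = 1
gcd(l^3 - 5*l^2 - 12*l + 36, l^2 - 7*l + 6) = l - 6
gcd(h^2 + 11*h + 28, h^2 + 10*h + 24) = h + 4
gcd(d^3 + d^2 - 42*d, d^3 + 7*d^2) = d^2 + 7*d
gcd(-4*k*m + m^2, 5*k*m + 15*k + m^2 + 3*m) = 1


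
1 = 1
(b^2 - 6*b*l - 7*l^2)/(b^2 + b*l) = (b - 7*l)/b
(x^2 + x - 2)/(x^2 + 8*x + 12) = (x - 1)/(x + 6)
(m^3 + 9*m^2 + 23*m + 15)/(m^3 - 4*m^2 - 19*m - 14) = (m^2 + 8*m + 15)/(m^2 - 5*m - 14)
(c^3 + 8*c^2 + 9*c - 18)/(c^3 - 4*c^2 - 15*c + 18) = (c + 6)/(c - 6)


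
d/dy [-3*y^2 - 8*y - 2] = -6*y - 8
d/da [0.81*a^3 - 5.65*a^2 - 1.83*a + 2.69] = 2.43*a^2 - 11.3*a - 1.83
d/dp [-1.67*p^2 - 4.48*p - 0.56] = -3.34*p - 4.48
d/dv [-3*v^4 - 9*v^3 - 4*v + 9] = -12*v^3 - 27*v^2 - 4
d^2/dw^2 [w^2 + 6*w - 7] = 2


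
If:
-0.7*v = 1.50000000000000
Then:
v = -2.14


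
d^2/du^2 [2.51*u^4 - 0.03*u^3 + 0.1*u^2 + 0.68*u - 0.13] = 30.12*u^2 - 0.18*u + 0.2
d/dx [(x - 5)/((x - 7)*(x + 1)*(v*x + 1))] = (-v*(x - 7)*(x - 5)*(x + 1) + (5 - x)*(x - 7)*(v*x + 1) + (5 - x)*(x + 1)*(v*x + 1) + (x - 7)*(x + 1)*(v*x + 1))/((x - 7)^2*(x + 1)^2*(v*x + 1)^2)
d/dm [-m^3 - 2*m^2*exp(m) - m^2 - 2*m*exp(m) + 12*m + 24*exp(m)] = -2*m^2*exp(m) - 3*m^2 - 6*m*exp(m) - 2*m + 22*exp(m) + 12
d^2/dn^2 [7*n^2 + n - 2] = 14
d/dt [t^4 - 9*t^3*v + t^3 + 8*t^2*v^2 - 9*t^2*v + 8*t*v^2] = 4*t^3 - 27*t^2*v + 3*t^2 + 16*t*v^2 - 18*t*v + 8*v^2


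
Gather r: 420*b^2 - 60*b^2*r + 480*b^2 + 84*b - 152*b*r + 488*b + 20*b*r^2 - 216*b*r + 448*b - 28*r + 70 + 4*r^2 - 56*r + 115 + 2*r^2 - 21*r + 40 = 900*b^2 + 1020*b + r^2*(20*b + 6) + r*(-60*b^2 - 368*b - 105) + 225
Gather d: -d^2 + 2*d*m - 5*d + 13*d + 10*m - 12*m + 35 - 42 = -d^2 + d*(2*m + 8) - 2*m - 7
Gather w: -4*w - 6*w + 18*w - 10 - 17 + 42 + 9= 8*w + 24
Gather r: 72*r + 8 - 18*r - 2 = 54*r + 6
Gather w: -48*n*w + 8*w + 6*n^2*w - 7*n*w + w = w*(6*n^2 - 55*n + 9)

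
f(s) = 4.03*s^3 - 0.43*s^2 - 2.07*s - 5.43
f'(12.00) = 1728.57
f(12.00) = 6871.65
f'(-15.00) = 2731.08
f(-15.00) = -13672.38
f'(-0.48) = 1.13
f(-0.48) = -4.98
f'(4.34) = 221.92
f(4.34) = 306.93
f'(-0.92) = 8.95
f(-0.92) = -7.03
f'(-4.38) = 233.64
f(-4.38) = -343.24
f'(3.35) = 130.73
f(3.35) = 134.32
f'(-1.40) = 22.83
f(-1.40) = -14.43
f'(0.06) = -2.08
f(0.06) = -5.55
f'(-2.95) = 105.68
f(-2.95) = -106.53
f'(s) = 12.09*s^2 - 0.86*s - 2.07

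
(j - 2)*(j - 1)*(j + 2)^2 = j^4 + j^3 - 6*j^2 - 4*j + 8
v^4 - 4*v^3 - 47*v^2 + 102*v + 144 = (v - 8)*(v - 3)*(v + 1)*(v + 6)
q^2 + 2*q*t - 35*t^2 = (q - 5*t)*(q + 7*t)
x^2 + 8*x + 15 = (x + 3)*(x + 5)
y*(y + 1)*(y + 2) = y^3 + 3*y^2 + 2*y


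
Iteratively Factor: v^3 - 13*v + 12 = (v + 4)*(v^2 - 4*v + 3) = (v - 3)*(v + 4)*(v - 1)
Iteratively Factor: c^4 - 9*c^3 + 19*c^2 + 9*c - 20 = (c - 5)*(c^3 - 4*c^2 - c + 4) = (c - 5)*(c + 1)*(c^2 - 5*c + 4) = (c - 5)*(c - 4)*(c + 1)*(c - 1)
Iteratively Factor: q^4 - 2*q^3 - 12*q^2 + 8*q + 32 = (q - 2)*(q^3 - 12*q - 16) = (q - 2)*(q + 2)*(q^2 - 2*q - 8) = (q - 2)*(q + 2)^2*(q - 4)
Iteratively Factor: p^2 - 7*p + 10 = (p - 5)*(p - 2)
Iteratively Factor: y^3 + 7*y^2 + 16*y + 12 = (y + 2)*(y^2 + 5*y + 6) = (y + 2)*(y + 3)*(y + 2)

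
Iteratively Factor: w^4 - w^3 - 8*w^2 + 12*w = (w)*(w^3 - w^2 - 8*w + 12) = w*(w - 2)*(w^2 + w - 6) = w*(w - 2)^2*(w + 3)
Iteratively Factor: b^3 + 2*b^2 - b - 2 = (b - 1)*(b^2 + 3*b + 2) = (b - 1)*(b + 2)*(b + 1)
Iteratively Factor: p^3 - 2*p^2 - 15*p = (p)*(p^2 - 2*p - 15) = p*(p + 3)*(p - 5)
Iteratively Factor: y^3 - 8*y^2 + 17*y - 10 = (y - 5)*(y^2 - 3*y + 2) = (y - 5)*(y - 1)*(y - 2)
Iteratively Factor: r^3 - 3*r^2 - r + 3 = (r - 1)*(r^2 - 2*r - 3) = (r - 3)*(r - 1)*(r + 1)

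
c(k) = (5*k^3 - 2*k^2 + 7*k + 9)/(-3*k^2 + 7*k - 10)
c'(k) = (6*k - 7)*(5*k^3 - 2*k^2 + 7*k + 9)/(-3*k^2 + 7*k - 10)^2 + (15*k^2 - 4*k + 7)/(-3*k^2 + 7*k - 10)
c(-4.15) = 4.54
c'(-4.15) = -1.51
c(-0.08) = -0.80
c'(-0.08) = -1.26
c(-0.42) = -0.40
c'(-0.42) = -1.12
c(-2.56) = 2.23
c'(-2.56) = -1.38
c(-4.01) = 4.33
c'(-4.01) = -1.50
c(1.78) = -6.15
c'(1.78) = -3.52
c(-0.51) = -0.30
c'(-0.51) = -1.11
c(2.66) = -8.53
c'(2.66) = -2.07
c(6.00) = -13.93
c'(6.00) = -1.56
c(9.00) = -18.71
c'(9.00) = -1.61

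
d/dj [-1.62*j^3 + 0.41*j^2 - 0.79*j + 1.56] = -4.86*j^2 + 0.82*j - 0.79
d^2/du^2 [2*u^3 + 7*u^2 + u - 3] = 12*u + 14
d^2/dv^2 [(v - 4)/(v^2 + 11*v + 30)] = 2*((v - 4)*(2*v + 11)^2 - (3*v + 7)*(v^2 + 11*v + 30))/(v^2 + 11*v + 30)^3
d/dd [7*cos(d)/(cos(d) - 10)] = 70*sin(d)/(cos(d) - 10)^2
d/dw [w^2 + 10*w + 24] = 2*w + 10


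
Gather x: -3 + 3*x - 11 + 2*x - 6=5*x - 20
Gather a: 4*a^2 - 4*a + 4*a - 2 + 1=4*a^2 - 1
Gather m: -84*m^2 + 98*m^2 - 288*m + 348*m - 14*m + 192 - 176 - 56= 14*m^2 + 46*m - 40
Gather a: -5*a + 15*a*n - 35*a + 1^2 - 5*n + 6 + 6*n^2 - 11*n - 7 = a*(15*n - 40) + 6*n^2 - 16*n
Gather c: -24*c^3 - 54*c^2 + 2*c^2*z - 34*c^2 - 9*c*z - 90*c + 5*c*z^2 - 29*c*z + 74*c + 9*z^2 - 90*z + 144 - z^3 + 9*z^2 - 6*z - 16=-24*c^3 + c^2*(2*z - 88) + c*(5*z^2 - 38*z - 16) - z^3 + 18*z^2 - 96*z + 128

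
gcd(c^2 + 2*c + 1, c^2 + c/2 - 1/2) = c + 1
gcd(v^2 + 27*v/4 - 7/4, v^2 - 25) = 1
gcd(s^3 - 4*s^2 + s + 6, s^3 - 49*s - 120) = 1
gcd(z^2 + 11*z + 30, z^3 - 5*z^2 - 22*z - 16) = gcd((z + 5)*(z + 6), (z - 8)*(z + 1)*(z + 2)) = 1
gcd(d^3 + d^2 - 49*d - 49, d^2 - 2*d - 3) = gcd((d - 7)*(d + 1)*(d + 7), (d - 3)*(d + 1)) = d + 1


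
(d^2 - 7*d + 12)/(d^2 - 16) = (d - 3)/(d + 4)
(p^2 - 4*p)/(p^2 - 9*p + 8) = p*(p - 4)/(p^2 - 9*p + 8)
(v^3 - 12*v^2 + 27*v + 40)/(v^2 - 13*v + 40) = v + 1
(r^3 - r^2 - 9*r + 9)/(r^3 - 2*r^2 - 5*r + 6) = (r + 3)/(r + 2)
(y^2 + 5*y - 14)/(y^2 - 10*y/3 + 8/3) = 3*(y + 7)/(3*y - 4)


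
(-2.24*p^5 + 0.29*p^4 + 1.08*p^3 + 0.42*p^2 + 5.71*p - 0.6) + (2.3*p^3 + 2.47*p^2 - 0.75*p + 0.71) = -2.24*p^5 + 0.29*p^4 + 3.38*p^3 + 2.89*p^2 + 4.96*p + 0.11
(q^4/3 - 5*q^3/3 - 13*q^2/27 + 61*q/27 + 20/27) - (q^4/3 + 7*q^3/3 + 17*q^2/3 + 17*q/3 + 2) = -4*q^3 - 166*q^2/27 - 92*q/27 - 34/27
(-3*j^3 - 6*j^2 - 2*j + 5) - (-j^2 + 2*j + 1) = -3*j^3 - 5*j^2 - 4*j + 4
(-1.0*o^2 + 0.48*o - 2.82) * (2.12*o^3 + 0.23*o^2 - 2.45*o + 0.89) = -2.12*o^5 + 0.7876*o^4 - 3.418*o^3 - 2.7146*o^2 + 7.3362*o - 2.5098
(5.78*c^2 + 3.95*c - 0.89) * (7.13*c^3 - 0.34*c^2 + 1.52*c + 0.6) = 41.2114*c^5 + 26.1983*c^4 + 1.0969*c^3 + 9.7746*c^2 + 1.0172*c - 0.534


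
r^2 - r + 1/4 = (r - 1/2)^2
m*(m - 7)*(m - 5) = m^3 - 12*m^2 + 35*m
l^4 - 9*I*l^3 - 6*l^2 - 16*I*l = l*(l - 8*I)*(l - 2*I)*(l + I)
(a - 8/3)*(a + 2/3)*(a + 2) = a^3 - 52*a/9 - 32/9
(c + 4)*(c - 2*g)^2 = c^3 - 4*c^2*g + 4*c^2 + 4*c*g^2 - 16*c*g + 16*g^2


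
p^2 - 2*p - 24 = (p - 6)*(p + 4)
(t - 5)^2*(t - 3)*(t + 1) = t^4 - 12*t^3 + 42*t^2 - 20*t - 75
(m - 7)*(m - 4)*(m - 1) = m^3 - 12*m^2 + 39*m - 28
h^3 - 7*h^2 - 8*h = h*(h - 8)*(h + 1)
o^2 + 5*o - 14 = (o - 2)*(o + 7)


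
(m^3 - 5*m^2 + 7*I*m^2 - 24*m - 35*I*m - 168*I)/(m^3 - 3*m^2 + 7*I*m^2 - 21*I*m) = (m^2 - 5*m - 24)/(m*(m - 3))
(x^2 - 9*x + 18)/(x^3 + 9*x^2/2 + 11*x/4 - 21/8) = 8*(x^2 - 9*x + 18)/(8*x^3 + 36*x^2 + 22*x - 21)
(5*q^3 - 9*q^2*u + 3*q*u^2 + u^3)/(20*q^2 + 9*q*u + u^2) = (q^2 - 2*q*u + u^2)/(4*q + u)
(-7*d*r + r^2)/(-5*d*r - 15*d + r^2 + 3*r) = r*(7*d - r)/(5*d*r + 15*d - r^2 - 3*r)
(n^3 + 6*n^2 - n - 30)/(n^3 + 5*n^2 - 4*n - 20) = (n + 3)/(n + 2)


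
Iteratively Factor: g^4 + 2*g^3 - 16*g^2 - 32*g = (g + 2)*(g^3 - 16*g) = g*(g + 2)*(g^2 - 16) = g*(g + 2)*(g + 4)*(g - 4)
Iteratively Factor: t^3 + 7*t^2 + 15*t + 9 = (t + 3)*(t^2 + 4*t + 3) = (t + 3)^2*(t + 1)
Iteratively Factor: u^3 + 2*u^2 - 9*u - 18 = (u + 2)*(u^2 - 9) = (u - 3)*(u + 2)*(u + 3)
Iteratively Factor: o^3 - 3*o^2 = (o)*(o^2 - 3*o) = o^2*(o - 3)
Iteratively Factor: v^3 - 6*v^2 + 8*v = (v - 2)*(v^2 - 4*v) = (v - 4)*(v - 2)*(v)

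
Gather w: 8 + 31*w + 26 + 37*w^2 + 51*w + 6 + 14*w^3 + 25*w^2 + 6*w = 14*w^3 + 62*w^2 + 88*w + 40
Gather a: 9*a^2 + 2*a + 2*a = 9*a^2 + 4*a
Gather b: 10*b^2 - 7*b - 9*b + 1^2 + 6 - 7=10*b^2 - 16*b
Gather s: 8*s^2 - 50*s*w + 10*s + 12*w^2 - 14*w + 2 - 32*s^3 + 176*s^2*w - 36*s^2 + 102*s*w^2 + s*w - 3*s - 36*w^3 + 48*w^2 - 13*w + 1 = -32*s^3 + s^2*(176*w - 28) + s*(102*w^2 - 49*w + 7) - 36*w^3 + 60*w^2 - 27*w + 3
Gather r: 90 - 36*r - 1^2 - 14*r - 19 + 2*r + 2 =72 - 48*r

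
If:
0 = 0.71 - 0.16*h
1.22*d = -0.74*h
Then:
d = -2.69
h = 4.44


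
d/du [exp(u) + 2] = exp(u)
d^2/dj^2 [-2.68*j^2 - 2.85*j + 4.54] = -5.36000000000000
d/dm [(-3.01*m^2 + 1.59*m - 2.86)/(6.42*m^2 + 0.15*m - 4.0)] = (-10.6593*m^2 + 60.8024*m - 5.931)/(41.2164*m^4 + 1.926*m^3 - 51.3375*m^2 - 1.2*m + 16.0)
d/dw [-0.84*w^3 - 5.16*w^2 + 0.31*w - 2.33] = -2.52*w^2 - 10.32*w + 0.31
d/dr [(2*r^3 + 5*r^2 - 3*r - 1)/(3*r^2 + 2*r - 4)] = (6*r^4 + 8*r^3 - 5*r^2 - 34*r + 14)/(9*r^4 + 12*r^3 - 20*r^2 - 16*r + 16)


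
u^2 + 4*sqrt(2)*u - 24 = (u - 2*sqrt(2))*(u + 6*sqrt(2))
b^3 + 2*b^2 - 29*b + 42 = (b - 3)*(b - 2)*(b + 7)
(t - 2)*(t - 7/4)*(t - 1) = t^3 - 19*t^2/4 + 29*t/4 - 7/2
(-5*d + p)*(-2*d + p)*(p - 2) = 10*d^2*p - 20*d^2 - 7*d*p^2 + 14*d*p + p^3 - 2*p^2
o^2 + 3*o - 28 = (o - 4)*(o + 7)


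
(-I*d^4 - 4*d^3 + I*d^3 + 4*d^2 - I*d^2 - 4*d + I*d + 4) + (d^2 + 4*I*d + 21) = -I*d^4 - 4*d^3 + I*d^3 + 5*d^2 - I*d^2 - 4*d + 5*I*d + 25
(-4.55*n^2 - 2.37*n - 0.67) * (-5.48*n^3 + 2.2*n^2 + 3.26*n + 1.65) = 24.934*n^5 + 2.9776*n^4 - 16.3754*n^3 - 16.7077*n^2 - 6.0947*n - 1.1055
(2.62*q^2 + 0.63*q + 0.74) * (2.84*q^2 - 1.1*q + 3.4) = 7.4408*q^4 - 1.0928*q^3 + 10.3166*q^2 + 1.328*q + 2.516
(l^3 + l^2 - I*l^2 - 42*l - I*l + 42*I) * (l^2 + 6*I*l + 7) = l^5 + l^4 + 5*I*l^4 - 29*l^3 + 5*I*l^3 + 13*l^2 - 217*I*l^2 - 546*l - 7*I*l + 294*I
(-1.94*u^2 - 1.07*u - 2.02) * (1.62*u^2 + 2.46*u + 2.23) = -3.1428*u^4 - 6.5058*u^3 - 10.2308*u^2 - 7.3553*u - 4.5046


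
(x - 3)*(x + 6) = x^2 + 3*x - 18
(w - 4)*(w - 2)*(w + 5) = w^3 - w^2 - 22*w + 40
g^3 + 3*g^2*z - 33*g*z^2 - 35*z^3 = (g - 5*z)*(g + z)*(g + 7*z)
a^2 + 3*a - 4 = (a - 1)*(a + 4)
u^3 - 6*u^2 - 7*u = u*(u - 7)*(u + 1)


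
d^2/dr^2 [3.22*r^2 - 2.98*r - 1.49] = 6.44000000000000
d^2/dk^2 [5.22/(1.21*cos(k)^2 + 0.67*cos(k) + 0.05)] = (-30.570408*(1 - cos(k)^2)^2 - 12.695562*cos(k)^3 - 16.365222*cos(k)^2 + 25.565994*cos(k) + 34.625304)/(1.21*cos(k)^2 + 0.67*cos(k) + 0.05)^3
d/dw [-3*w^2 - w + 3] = -6*w - 1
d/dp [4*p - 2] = 4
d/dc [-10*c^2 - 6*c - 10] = -20*c - 6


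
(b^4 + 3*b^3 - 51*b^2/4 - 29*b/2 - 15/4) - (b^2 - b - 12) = b^4 + 3*b^3 - 55*b^2/4 - 27*b/2 + 33/4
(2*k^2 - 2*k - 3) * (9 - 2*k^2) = -4*k^4 + 4*k^3 + 24*k^2 - 18*k - 27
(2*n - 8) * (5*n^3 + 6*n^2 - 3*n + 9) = 10*n^4 - 28*n^3 - 54*n^2 + 42*n - 72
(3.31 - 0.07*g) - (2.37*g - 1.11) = 4.42 - 2.44*g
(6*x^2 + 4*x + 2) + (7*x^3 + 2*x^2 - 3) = 7*x^3 + 8*x^2 + 4*x - 1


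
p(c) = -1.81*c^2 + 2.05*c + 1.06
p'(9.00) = -30.53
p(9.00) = -127.10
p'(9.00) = -30.53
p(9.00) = -127.10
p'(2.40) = -6.64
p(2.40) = -4.45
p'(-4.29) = 17.58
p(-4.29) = -41.05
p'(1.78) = -4.39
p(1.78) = -1.03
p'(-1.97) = 9.18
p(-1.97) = -10.00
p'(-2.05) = 9.47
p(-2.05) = -10.75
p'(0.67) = -0.38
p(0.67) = 1.62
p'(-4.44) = 18.12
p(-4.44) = -43.72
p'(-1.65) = 8.02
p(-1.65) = -7.25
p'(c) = 2.05 - 3.62*c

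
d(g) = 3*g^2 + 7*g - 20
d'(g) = 6*g + 7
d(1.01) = -9.87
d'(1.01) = 13.06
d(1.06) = -9.21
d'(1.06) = 13.36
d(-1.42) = -23.89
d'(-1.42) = -1.52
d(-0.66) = -23.31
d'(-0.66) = 3.04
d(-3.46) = -8.31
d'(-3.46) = -13.76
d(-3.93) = -1.18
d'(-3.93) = -16.58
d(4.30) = 65.57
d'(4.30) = 32.80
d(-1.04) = -24.04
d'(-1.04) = 0.76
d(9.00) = 286.00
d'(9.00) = 61.00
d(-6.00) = 46.00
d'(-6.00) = -29.00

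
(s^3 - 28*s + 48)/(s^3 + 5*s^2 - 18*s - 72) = (s - 2)/(s + 3)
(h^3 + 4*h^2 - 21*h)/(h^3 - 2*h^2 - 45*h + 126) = h/(h - 6)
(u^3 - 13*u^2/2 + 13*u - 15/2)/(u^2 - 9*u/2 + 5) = (u^2 - 4*u + 3)/(u - 2)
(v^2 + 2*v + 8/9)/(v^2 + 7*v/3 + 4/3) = (v + 2/3)/(v + 1)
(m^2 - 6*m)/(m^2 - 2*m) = (m - 6)/(m - 2)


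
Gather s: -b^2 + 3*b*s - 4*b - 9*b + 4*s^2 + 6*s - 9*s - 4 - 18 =-b^2 - 13*b + 4*s^2 + s*(3*b - 3) - 22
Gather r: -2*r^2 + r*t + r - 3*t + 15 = -2*r^2 + r*(t + 1) - 3*t + 15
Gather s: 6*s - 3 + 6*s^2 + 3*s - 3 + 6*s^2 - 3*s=12*s^2 + 6*s - 6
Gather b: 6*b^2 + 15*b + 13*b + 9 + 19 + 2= 6*b^2 + 28*b + 30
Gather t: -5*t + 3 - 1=2 - 5*t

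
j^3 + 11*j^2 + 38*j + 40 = (j + 2)*(j + 4)*(j + 5)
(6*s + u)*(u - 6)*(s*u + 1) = 6*s^2*u^2 - 36*s^2*u + s*u^3 - 6*s*u^2 + 6*s*u - 36*s + u^2 - 6*u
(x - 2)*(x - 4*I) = x^2 - 2*x - 4*I*x + 8*I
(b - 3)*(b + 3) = b^2 - 9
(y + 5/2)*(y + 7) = y^2 + 19*y/2 + 35/2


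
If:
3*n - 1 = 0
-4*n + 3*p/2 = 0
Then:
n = 1/3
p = 8/9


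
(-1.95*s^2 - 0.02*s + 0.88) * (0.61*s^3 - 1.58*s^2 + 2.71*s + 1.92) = -1.1895*s^5 + 3.0688*s^4 - 4.7161*s^3 - 5.1886*s^2 + 2.3464*s + 1.6896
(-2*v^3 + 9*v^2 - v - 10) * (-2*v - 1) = 4*v^4 - 16*v^3 - 7*v^2 + 21*v + 10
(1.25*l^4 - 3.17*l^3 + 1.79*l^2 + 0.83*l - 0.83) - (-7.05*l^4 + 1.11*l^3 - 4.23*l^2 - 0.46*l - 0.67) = 8.3*l^4 - 4.28*l^3 + 6.02*l^2 + 1.29*l - 0.16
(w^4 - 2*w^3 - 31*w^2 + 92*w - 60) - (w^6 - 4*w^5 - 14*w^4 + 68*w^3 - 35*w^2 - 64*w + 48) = -w^6 + 4*w^5 + 15*w^4 - 70*w^3 + 4*w^2 + 156*w - 108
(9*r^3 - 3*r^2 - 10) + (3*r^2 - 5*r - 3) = 9*r^3 - 5*r - 13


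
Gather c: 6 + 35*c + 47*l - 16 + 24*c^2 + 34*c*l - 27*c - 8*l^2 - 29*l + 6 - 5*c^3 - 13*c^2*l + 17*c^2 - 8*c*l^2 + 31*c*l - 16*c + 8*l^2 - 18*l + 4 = -5*c^3 + c^2*(41 - 13*l) + c*(-8*l^2 + 65*l - 8)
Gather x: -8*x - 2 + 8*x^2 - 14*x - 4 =8*x^2 - 22*x - 6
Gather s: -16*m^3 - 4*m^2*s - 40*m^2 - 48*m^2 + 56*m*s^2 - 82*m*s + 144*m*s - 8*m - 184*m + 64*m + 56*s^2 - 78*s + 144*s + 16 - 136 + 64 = -16*m^3 - 88*m^2 - 128*m + s^2*(56*m + 56) + s*(-4*m^2 + 62*m + 66) - 56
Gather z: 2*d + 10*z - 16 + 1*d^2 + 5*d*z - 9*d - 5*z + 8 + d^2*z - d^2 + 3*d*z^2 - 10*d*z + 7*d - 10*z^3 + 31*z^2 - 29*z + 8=-10*z^3 + z^2*(3*d + 31) + z*(d^2 - 5*d - 24)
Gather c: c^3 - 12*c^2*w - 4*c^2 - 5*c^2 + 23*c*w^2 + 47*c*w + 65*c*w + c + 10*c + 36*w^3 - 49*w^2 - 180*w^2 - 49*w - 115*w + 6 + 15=c^3 + c^2*(-12*w - 9) + c*(23*w^2 + 112*w + 11) + 36*w^3 - 229*w^2 - 164*w + 21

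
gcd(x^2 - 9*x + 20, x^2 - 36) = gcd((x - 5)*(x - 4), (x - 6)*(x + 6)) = 1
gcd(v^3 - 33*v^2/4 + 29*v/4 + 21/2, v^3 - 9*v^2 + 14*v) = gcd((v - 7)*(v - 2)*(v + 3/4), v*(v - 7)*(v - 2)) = v^2 - 9*v + 14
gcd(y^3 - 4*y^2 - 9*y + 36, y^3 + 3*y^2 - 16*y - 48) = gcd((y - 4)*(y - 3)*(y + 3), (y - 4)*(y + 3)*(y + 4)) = y^2 - y - 12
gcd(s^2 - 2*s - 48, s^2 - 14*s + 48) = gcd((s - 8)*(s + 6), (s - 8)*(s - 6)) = s - 8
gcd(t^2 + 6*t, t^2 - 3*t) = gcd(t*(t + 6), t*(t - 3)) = t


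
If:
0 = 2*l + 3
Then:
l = -3/2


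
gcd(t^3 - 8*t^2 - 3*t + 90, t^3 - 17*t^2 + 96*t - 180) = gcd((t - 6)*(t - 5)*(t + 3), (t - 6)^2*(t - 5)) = t^2 - 11*t + 30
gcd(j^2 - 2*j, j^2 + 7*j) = j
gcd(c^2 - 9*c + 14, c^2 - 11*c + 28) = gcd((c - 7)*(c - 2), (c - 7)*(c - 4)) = c - 7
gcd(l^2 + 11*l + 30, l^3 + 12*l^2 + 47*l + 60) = l + 5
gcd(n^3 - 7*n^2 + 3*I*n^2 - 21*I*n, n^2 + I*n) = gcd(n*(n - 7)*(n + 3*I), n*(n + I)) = n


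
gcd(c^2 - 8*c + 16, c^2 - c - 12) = c - 4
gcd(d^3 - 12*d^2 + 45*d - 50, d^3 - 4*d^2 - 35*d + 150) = d^2 - 10*d + 25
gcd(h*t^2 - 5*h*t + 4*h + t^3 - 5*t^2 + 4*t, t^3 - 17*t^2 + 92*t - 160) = t - 4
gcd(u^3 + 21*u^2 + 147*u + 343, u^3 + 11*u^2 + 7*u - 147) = u^2 + 14*u + 49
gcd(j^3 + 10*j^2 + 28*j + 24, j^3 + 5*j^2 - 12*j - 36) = j^2 + 8*j + 12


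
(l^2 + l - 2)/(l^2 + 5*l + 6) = (l - 1)/(l + 3)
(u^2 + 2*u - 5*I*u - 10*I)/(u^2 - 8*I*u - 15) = (u + 2)/(u - 3*I)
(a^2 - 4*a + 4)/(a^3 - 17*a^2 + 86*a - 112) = (a - 2)/(a^2 - 15*a + 56)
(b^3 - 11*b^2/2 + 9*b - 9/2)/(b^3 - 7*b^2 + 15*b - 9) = (b - 3/2)/(b - 3)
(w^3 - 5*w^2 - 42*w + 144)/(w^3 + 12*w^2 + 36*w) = (w^2 - 11*w + 24)/(w*(w + 6))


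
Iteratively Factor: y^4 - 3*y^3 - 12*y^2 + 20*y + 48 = (y + 2)*(y^3 - 5*y^2 - 2*y + 24) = (y - 4)*(y + 2)*(y^2 - y - 6) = (y - 4)*(y - 3)*(y + 2)*(y + 2)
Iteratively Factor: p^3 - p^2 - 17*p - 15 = (p + 3)*(p^2 - 4*p - 5) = (p + 1)*(p + 3)*(p - 5)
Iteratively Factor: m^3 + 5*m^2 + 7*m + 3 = (m + 3)*(m^2 + 2*m + 1) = (m + 1)*(m + 3)*(m + 1)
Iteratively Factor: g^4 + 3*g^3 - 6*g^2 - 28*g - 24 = (g + 2)*(g^3 + g^2 - 8*g - 12) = (g + 2)^2*(g^2 - g - 6) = (g - 3)*(g + 2)^2*(g + 2)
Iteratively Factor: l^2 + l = (l + 1)*(l)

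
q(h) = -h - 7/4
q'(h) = -1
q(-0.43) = -1.32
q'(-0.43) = -1.00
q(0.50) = -2.25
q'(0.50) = -1.00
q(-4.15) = 2.40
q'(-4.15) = -1.00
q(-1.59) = -0.16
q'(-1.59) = -1.00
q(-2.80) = 1.05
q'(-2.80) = -1.00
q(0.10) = -1.85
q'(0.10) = -1.00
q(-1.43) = -0.32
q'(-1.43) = -1.00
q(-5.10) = 3.35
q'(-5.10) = -1.00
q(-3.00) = 1.25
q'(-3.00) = -1.00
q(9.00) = -10.75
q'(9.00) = -1.00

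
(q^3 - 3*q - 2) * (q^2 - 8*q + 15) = q^5 - 8*q^4 + 12*q^3 + 22*q^2 - 29*q - 30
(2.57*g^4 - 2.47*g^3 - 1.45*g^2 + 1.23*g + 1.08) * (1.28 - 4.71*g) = -12.1047*g^5 + 14.9233*g^4 + 3.6679*g^3 - 7.6493*g^2 - 3.5124*g + 1.3824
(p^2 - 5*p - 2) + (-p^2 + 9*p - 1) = 4*p - 3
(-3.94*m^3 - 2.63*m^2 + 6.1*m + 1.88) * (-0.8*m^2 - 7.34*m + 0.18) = 3.152*m^5 + 31.0236*m^4 + 13.715*m^3 - 46.7514*m^2 - 12.7012*m + 0.3384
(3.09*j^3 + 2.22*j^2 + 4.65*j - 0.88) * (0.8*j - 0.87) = 2.472*j^4 - 0.9123*j^3 + 1.7886*j^2 - 4.7495*j + 0.7656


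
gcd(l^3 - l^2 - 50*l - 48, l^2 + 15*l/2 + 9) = l + 6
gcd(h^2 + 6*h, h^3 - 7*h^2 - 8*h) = h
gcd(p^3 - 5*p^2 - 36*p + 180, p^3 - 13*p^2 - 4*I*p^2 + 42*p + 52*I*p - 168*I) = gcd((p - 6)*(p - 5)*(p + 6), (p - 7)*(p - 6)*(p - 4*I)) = p - 6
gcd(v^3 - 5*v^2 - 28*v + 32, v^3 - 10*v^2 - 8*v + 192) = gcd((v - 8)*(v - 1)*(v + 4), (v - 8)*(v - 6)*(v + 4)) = v^2 - 4*v - 32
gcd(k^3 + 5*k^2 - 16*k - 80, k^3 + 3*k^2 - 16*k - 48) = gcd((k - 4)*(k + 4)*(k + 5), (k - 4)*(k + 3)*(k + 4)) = k^2 - 16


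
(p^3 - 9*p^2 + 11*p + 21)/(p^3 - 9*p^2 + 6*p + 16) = (p^2 - 10*p + 21)/(p^2 - 10*p + 16)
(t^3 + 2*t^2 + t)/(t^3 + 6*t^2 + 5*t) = (t + 1)/(t + 5)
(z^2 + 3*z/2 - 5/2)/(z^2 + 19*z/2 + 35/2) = (z - 1)/(z + 7)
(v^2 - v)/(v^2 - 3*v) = (v - 1)/(v - 3)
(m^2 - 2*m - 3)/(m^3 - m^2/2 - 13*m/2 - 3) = 2*(m + 1)/(2*m^2 + 5*m + 2)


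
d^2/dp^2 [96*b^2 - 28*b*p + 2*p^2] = 4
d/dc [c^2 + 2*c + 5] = 2*c + 2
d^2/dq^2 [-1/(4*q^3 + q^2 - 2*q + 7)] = 2*((12*q + 1)*(4*q^3 + q^2 - 2*q + 7) - 4*(6*q^2 + q - 1)^2)/(4*q^3 + q^2 - 2*q + 7)^3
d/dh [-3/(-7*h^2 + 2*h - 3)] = 6*(1 - 7*h)/(7*h^2 - 2*h + 3)^2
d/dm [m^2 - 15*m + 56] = 2*m - 15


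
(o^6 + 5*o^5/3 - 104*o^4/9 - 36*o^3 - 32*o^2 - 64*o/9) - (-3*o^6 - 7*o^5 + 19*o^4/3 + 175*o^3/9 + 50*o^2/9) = 4*o^6 + 26*o^5/3 - 161*o^4/9 - 499*o^3/9 - 338*o^2/9 - 64*o/9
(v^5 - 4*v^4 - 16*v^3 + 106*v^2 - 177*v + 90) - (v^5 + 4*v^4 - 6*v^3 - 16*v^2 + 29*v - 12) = -8*v^4 - 10*v^3 + 122*v^2 - 206*v + 102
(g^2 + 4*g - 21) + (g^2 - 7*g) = 2*g^2 - 3*g - 21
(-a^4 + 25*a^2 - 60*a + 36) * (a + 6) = -a^5 - 6*a^4 + 25*a^3 + 90*a^2 - 324*a + 216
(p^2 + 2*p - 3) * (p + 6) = p^3 + 8*p^2 + 9*p - 18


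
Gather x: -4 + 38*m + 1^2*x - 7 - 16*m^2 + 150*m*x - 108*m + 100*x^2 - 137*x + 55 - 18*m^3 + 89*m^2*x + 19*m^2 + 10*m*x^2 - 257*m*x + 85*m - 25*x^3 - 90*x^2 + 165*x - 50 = -18*m^3 + 3*m^2 + 15*m - 25*x^3 + x^2*(10*m + 10) + x*(89*m^2 - 107*m + 29) - 6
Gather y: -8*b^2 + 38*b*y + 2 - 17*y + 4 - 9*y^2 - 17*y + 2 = -8*b^2 - 9*y^2 + y*(38*b - 34) + 8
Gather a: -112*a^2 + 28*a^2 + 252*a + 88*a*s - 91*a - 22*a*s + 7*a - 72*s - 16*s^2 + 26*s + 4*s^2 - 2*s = -84*a^2 + a*(66*s + 168) - 12*s^2 - 48*s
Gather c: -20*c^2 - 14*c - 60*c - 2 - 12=-20*c^2 - 74*c - 14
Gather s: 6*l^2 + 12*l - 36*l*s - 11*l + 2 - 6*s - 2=6*l^2 + l + s*(-36*l - 6)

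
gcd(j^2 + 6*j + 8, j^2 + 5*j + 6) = j + 2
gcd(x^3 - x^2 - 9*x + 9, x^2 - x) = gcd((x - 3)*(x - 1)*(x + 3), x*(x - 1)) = x - 1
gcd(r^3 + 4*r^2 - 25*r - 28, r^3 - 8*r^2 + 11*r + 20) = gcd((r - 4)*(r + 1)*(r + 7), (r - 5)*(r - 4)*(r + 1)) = r^2 - 3*r - 4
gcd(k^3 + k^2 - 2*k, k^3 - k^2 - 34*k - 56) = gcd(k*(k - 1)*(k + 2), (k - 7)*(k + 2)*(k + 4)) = k + 2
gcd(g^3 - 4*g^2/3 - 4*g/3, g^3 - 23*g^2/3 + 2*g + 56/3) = g - 2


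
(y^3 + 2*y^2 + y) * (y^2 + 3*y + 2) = y^5 + 5*y^4 + 9*y^3 + 7*y^2 + 2*y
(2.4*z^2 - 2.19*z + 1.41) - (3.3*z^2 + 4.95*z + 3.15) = -0.9*z^2 - 7.14*z - 1.74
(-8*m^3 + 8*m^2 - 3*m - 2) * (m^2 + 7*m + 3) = -8*m^5 - 48*m^4 + 29*m^3 + m^2 - 23*m - 6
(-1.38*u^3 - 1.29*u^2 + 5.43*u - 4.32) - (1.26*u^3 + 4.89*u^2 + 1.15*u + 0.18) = -2.64*u^3 - 6.18*u^2 + 4.28*u - 4.5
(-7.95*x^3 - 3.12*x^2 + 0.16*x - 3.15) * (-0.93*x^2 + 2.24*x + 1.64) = 7.3935*x^5 - 14.9064*x^4 - 20.1756*x^3 - 1.8289*x^2 - 6.7936*x - 5.166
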